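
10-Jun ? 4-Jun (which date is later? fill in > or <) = >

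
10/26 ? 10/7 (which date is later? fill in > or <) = >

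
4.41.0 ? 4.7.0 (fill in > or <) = >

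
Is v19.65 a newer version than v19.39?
Yes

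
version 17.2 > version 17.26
False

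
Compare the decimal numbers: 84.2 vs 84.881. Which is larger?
84.881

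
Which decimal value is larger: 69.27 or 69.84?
69.84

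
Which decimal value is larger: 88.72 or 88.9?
88.9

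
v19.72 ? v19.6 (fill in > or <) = >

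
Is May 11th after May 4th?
Yes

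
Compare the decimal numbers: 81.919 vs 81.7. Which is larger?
81.919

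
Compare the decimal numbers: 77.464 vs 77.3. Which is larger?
77.464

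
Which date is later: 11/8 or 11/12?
11/12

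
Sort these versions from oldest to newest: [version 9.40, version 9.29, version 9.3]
[version 9.3, version 9.29, version 9.40]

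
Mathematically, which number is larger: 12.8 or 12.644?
12.8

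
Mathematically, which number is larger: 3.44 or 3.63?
3.63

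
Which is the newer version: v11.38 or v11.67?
v11.67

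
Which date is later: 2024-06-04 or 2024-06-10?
2024-06-10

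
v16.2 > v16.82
False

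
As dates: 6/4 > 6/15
False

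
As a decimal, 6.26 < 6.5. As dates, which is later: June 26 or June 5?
June 26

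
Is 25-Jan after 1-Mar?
No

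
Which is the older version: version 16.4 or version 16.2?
version 16.2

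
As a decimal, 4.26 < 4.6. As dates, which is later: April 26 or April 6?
April 26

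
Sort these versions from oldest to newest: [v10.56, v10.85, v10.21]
[v10.21, v10.56, v10.85]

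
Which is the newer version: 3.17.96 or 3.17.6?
3.17.96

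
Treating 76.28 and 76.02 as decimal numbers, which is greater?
76.28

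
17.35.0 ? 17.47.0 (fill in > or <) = <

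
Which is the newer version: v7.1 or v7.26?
v7.26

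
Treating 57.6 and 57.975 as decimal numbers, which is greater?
57.975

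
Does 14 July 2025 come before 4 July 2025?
No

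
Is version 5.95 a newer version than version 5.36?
Yes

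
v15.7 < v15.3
False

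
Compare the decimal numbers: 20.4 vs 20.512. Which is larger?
20.512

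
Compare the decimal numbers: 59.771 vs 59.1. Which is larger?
59.771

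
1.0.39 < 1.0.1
False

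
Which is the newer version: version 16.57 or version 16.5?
version 16.57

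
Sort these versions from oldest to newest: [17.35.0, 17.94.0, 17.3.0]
[17.3.0, 17.35.0, 17.94.0]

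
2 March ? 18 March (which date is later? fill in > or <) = <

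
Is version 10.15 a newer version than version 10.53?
No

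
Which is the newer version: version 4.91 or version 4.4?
version 4.91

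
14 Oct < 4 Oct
False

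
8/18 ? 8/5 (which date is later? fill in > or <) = >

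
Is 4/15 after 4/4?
Yes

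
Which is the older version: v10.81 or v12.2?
v10.81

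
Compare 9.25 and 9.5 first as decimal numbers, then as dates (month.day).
As decimals: 9.25 < 9.5. As dates: 9/25 is later than 9/5 (day 25 > day 5).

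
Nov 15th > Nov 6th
True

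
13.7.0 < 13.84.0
True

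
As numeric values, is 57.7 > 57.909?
False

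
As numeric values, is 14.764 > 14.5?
True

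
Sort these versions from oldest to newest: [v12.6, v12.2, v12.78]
[v12.2, v12.6, v12.78]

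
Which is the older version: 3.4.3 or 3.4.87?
3.4.3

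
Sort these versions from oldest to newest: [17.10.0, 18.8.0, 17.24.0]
[17.10.0, 17.24.0, 18.8.0]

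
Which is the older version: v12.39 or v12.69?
v12.39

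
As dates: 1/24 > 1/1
True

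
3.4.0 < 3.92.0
True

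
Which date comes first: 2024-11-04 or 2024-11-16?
2024-11-04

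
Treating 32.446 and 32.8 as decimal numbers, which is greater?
32.8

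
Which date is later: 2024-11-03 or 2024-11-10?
2024-11-10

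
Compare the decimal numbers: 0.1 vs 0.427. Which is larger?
0.427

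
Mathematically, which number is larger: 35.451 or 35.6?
35.6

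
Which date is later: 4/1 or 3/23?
4/1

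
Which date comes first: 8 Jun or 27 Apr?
27 Apr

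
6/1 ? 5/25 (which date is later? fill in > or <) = >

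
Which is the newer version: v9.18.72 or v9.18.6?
v9.18.72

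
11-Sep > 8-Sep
True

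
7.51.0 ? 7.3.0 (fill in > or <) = >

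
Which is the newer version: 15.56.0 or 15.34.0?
15.56.0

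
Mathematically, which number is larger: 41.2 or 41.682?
41.682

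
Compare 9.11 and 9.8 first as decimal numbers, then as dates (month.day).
As decimals: 9.11 < 9.8. As dates: 9/11 is later than 9/8 (day 11 > day 8).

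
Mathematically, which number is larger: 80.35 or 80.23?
80.35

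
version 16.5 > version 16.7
False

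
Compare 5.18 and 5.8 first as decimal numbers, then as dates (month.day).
As decimals: 5.18 < 5.8. As dates: 5/18 is later than 5/8 (day 18 > day 8).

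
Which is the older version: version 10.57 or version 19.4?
version 10.57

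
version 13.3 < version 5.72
False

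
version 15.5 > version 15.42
False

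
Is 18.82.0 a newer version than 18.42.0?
Yes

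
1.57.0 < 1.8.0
False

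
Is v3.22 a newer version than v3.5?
Yes. Version numbers are compared segment by segment as integers, not as decimals: minor version 22 > 5, so v3.22 > v3.5 (even though the decimal 3.22 < 3.5).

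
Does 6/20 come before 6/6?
No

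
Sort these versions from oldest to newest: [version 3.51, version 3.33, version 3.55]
[version 3.33, version 3.51, version 3.55]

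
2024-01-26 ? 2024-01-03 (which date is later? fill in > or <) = >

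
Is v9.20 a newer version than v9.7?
Yes. Version numbers are compared segment by segment as integers, not as decimals: minor version 20 > 7, so v9.20 > v9.7 (even though the decimal 9.20 < 9.7).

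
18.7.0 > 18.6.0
True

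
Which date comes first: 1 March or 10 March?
1 March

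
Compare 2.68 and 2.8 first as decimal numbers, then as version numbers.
As decimals: 2.68 < 2.8. As versions: v2.68 > v2.8 (minor version 68 > 8).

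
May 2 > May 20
False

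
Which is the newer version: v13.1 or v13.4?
v13.4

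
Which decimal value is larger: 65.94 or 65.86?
65.94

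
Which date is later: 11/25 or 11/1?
11/25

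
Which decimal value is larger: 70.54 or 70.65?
70.65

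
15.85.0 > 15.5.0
True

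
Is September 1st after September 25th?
No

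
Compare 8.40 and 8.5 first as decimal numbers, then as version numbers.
As decimals: 8.40 < 8.5. As versions: v8.40 > v8.5 (minor version 40 > 5).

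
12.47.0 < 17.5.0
True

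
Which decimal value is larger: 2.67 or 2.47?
2.67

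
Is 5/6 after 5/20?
No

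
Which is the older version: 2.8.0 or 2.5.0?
2.5.0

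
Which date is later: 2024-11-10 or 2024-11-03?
2024-11-10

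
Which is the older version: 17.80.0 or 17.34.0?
17.34.0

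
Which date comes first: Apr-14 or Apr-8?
Apr-8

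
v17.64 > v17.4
True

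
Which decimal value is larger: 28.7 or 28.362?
28.7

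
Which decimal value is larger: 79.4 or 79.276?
79.4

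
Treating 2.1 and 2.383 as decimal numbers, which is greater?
2.383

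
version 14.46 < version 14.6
False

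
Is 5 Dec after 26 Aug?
Yes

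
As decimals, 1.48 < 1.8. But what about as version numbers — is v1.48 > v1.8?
True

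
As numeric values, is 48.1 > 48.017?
True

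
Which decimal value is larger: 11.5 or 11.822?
11.822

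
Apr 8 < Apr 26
True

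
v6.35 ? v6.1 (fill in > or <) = >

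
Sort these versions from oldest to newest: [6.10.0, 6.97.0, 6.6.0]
[6.6.0, 6.10.0, 6.97.0]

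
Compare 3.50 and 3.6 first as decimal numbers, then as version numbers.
As decimals: 3.50 < 3.6. As versions: v3.50 > v3.6 (minor version 50 > 6).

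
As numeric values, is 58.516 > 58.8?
False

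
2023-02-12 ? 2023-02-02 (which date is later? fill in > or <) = >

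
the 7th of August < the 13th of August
True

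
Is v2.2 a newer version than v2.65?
No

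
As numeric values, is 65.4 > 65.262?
True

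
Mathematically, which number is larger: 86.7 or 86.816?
86.816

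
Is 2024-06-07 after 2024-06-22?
No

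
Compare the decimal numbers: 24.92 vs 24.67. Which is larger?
24.92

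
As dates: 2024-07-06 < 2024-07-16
True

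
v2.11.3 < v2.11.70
True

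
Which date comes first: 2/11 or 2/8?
2/8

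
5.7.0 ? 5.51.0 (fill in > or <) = <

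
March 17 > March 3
True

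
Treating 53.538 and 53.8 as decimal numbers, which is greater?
53.8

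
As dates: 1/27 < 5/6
True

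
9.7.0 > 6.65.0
True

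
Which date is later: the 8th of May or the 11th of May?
the 11th of May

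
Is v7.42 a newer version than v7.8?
Yes. Version numbers are compared segment by segment as integers, not as decimals: minor version 42 > 8, so v7.42 > v7.8 (even though the decimal 7.42 < 7.8).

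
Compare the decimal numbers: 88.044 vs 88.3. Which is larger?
88.3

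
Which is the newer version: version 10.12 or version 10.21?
version 10.21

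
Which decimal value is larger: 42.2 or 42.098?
42.2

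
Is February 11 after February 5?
Yes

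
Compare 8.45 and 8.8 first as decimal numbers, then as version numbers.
As decimals: 8.45 < 8.8. As versions: v8.45 > v8.8 (minor version 45 > 8).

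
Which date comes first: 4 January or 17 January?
4 January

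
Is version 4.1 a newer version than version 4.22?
No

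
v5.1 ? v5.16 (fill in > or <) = <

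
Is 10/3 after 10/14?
No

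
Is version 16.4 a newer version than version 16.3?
Yes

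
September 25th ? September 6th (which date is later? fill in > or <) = >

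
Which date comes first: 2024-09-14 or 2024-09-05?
2024-09-05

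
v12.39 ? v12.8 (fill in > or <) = >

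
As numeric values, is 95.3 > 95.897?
False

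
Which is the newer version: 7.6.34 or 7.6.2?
7.6.34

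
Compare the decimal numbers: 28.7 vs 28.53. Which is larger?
28.7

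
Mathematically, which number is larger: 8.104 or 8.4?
8.4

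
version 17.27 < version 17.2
False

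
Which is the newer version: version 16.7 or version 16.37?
version 16.37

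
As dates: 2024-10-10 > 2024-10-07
True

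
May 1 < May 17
True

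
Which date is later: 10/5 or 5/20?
10/5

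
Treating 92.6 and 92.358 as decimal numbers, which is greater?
92.6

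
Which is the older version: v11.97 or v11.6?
v11.6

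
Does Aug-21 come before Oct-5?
Yes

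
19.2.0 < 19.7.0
True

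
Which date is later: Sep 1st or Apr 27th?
Sep 1st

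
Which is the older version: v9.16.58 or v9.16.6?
v9.16.6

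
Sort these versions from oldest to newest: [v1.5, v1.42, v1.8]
[v1.5, v1.8, v1.42]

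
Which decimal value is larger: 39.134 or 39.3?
39.3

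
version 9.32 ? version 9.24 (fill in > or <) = >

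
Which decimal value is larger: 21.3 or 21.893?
21.893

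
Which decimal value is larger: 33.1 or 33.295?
33.295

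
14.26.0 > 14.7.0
True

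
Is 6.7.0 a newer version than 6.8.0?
No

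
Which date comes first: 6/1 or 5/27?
5/27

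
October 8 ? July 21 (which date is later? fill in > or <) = >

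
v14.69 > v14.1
True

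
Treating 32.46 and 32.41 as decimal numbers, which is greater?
32.46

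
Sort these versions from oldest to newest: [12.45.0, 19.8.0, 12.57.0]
[12.45.0, 12.57.0, 19.8.0]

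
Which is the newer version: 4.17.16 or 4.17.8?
4.17.16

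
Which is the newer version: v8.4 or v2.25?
v8.4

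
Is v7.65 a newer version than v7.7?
Yes. Version numbers are compared segment by segment as integers, not as decimals: minor version 65 > 7, so v7.65 > v7.7 (even though the decimal 7.65 < 7.7).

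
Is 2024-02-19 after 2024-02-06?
Yes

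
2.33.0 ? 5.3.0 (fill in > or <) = <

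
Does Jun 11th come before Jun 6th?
No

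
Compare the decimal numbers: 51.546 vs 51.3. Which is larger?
51.546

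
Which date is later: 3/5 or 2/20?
3/5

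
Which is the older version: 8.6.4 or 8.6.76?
8.6.4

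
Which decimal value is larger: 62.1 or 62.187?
62.187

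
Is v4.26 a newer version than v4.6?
Yes. Version numbers are compared segment by segment as integers, not as decimals: minor version 26 > 6, so v4.26 > v4.6 (even though the decimal 4.26 < 4.6).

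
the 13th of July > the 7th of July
True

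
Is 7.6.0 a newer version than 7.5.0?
Yes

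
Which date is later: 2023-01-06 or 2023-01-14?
2023-01-14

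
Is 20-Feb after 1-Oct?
No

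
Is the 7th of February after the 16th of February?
No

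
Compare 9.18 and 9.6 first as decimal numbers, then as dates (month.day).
As decimals: 9.18 < 9.6. As dates: 9/18 is later than 9/6 (day 18 > day 6).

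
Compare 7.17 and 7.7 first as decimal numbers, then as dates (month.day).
As decimals: 7.17 < 7.7. As dates: 7/17 is later than 7/7 (day 17 > day 7).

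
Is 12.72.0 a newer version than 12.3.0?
Yes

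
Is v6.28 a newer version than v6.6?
Yes. Version numbers are compared segment by segment as integers, not as decimals: minor version 28 > 6, so v6.28 > v6.6 (even though the decimal 6.28 < 6.6).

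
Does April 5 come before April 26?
Yes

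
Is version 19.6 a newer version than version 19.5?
Yes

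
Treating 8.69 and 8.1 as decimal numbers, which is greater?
8.69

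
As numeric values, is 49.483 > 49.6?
False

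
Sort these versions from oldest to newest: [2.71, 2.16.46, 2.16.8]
[2.16.8, 2.16.46, 2.71]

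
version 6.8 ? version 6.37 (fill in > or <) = <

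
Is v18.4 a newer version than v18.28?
No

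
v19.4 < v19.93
True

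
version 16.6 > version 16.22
False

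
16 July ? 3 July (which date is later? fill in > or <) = >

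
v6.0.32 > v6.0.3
True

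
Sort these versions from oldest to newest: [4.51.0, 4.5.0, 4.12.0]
[4.5.0, 4.12.0, 4.51.0]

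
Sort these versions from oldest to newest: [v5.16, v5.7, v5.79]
[v5.7, v5.16, v5.79]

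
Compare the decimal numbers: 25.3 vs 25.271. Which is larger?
25.3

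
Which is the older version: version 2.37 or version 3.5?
version 2.37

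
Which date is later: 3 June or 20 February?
3 June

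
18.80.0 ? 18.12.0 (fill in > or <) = >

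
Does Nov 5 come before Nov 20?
Yes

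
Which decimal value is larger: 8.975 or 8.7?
8.975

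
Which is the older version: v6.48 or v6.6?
v6.6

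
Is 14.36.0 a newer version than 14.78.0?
No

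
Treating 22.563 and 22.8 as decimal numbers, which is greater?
22.8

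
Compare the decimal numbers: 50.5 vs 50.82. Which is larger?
50.82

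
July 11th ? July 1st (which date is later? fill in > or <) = >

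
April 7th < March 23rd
False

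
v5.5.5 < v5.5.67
True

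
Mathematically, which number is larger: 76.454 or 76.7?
76.7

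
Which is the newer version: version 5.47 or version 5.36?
version 5.47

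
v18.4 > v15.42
True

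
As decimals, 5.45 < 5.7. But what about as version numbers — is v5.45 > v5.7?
True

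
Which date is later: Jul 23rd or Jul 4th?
Jul 23rd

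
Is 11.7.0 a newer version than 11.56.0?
No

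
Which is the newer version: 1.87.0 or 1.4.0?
1.87.0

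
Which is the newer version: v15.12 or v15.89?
v15.89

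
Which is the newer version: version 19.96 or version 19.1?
version 19.96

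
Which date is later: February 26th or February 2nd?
February 26th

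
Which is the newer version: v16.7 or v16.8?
v16.8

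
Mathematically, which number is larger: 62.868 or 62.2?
62.868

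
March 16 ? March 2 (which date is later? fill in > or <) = >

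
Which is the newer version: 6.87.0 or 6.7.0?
6.87.0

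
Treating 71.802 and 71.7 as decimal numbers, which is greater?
71.802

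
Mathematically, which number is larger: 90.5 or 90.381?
90.5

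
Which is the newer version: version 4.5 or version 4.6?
version 4.6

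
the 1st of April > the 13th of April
False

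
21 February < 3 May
True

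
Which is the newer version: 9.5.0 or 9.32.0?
9.32.0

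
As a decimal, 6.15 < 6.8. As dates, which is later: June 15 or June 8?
June 15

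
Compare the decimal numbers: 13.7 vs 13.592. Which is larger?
13.7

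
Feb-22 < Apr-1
True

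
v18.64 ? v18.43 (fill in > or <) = >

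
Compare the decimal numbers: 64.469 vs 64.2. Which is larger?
64.469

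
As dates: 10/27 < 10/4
False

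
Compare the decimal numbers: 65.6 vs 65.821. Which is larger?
65.821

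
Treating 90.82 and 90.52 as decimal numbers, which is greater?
90.82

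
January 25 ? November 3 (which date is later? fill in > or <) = <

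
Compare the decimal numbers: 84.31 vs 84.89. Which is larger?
84.89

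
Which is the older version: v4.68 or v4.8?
v4.8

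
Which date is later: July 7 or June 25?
July 7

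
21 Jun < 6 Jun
False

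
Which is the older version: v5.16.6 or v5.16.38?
v5.16.6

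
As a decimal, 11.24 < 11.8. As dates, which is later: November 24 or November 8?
November 24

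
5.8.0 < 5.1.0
False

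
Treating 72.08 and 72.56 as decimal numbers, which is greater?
72.56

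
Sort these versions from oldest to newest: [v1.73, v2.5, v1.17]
[v1.17, v1.73, v2.5]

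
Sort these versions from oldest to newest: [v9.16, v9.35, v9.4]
[v9.4, v9.16, v9.35]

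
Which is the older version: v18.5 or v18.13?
v18.5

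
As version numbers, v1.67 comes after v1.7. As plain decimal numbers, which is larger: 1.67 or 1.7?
1.7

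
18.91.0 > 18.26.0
True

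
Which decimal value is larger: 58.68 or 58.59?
58.68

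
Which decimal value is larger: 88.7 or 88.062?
88.7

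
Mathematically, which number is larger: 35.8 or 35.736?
35.8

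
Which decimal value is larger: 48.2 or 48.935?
48.935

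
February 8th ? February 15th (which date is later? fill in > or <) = <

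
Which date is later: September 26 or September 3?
September 26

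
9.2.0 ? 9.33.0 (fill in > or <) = <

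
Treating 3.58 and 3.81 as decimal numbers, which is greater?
3.81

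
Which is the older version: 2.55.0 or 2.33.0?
2.33.0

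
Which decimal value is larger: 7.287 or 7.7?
7.7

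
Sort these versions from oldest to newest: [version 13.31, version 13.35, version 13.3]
[version 13.3, version 13.31, version 13.35]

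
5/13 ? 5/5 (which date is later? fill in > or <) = >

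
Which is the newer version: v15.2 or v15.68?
v15.68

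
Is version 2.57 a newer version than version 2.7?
Yes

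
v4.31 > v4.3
True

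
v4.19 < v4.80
True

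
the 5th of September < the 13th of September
True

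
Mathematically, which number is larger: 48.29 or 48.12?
48.29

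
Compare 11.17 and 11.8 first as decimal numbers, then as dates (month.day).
As decimals: 11.17 < 11.8. As dates: 11/17 is later than 11/8 (day 17 > day 8).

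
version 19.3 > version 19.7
False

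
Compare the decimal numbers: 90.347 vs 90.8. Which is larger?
90.8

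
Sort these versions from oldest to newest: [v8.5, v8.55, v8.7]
[v8.5, v8.7, v8.55]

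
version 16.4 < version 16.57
True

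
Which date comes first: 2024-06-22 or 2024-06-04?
2024-06-04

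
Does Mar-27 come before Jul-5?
Yes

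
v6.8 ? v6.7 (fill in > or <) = >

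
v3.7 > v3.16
False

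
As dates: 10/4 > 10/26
False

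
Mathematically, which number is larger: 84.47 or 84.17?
84.47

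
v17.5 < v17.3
False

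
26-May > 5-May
True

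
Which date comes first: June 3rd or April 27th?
April 27th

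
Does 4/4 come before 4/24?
Yes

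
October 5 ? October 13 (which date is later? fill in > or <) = <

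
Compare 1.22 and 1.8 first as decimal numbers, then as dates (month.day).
As decimals: 1.22 < 1.8. As dates: 1/22 is later than 1/8 (day 22 > day 8).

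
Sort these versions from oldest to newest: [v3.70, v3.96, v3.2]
[v3.2, v3.70, v3.96]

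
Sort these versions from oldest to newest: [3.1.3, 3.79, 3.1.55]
[3.1.3, 3.1.55, 3.79]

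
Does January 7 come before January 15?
Yes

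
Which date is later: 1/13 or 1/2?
1/13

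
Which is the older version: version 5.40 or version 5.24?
version 5.24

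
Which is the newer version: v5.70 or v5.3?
v5.70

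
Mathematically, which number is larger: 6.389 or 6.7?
6.7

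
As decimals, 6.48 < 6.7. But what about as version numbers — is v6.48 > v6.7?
True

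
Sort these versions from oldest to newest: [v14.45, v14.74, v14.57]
[v14.45, v14.57, v14.74]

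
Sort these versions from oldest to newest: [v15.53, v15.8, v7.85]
[v7.85, v15.8, v15.53]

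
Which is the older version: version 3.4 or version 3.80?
version 3.4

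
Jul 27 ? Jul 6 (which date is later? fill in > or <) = >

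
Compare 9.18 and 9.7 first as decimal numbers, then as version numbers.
As decimals: 9.18 < 9.7. As versions: v9.18 > v9.7 (minor version 18 > 7).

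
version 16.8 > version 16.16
False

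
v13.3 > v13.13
False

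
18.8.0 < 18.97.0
True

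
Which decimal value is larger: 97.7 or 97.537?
97.7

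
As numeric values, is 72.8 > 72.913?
False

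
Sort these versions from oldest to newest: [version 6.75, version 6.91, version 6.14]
[version 6.14, version 6.75, version 6.91]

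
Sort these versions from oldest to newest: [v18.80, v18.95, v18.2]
[v18.2, v18.80, v18.95]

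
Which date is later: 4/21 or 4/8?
4/21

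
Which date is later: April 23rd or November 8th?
November 8th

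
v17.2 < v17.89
True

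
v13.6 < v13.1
False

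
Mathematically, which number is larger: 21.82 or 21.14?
21.82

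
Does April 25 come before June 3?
Yes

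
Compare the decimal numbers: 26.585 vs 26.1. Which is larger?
26.585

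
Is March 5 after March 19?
No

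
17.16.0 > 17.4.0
True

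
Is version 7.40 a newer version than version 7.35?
Yes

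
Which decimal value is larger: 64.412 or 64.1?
64.412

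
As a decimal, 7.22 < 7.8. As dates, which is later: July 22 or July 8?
July 22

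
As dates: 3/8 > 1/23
True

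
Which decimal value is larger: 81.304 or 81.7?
81.7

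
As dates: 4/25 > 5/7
False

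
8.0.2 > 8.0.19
False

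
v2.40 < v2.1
False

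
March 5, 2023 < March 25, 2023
True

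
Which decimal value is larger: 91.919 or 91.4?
91.919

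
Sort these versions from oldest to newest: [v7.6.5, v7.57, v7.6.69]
[v7.6.5, v7.6.69, v7.57]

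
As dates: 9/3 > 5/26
True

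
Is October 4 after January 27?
Yes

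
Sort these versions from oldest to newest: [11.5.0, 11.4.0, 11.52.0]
[11.4.0, 11.5.0, 11.52.0]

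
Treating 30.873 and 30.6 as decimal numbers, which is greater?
30.873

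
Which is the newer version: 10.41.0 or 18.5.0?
18.5.0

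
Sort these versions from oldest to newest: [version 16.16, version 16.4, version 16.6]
[version 16.4, version 16.6, version 16.16]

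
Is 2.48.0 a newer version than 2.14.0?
Yes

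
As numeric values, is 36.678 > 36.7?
False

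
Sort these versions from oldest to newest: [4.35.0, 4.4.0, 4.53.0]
[4.4.0, 4.35.0, 4.53.0]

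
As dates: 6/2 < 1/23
False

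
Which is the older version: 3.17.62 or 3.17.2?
3.17.2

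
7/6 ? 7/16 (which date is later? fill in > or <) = <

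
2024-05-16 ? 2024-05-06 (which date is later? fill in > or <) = >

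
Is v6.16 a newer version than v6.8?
Yes. Version numbers are compared segment by segment as integers, not as decimals: minor version 16 > 8, so v6.16 > v6.8 (even though the decimal 6.16 < 6.8).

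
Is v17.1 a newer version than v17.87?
No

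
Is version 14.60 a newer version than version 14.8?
Yes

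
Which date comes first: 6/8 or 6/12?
6/8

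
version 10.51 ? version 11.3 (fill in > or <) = <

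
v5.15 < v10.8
True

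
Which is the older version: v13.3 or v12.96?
v12.96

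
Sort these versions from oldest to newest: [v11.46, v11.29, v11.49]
[v11.29, v11.46, v11.49]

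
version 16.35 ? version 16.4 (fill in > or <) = >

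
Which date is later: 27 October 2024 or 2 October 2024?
27 October 2024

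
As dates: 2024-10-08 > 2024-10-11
False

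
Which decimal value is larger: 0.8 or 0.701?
0.8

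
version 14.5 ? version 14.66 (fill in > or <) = <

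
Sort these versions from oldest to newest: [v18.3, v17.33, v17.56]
[v17.33, v17.56, v18.3]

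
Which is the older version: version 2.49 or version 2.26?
version 2.26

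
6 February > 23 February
False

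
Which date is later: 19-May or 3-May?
19-May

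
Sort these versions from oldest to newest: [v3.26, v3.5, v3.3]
[v3.3, v3.5, v3.26]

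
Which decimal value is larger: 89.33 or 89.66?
89.66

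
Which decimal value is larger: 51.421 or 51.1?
51.421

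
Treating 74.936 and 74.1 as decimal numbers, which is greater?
74.936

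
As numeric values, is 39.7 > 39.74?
False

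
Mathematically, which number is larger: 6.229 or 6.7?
6.7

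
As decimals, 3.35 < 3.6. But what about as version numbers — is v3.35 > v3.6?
True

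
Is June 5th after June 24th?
No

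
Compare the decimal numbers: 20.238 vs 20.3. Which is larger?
20.3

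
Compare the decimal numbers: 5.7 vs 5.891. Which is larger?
5.891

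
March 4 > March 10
False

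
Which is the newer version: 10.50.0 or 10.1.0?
10.50.0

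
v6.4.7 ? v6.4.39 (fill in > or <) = <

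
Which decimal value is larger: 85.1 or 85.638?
85.638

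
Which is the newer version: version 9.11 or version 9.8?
version 9.11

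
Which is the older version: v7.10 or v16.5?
v7.10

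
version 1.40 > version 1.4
True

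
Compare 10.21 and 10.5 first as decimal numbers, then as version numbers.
As decimals: 10.21 < 10.5. As versions: v10.21 > v10.5 (minor version 21 > 5).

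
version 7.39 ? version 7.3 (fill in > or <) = >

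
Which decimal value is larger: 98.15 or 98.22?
98.22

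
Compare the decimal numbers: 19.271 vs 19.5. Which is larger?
19.5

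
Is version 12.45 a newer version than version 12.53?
No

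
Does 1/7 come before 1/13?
Yes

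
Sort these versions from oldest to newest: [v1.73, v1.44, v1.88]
[v1.44, v1.73, v1.88]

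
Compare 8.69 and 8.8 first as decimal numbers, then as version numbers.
As decimals: 8.69 < 8.8. As versions: v8.69 > v8.8 (minor version 69 > 8).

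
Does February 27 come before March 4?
Yes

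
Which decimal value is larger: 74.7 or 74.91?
74.91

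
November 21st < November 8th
False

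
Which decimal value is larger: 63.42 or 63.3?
63.42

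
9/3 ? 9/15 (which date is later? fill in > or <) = <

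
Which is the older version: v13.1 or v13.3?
v13.1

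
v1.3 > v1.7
False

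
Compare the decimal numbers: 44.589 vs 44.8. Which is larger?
44.8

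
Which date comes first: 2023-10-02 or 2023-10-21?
2023-10-02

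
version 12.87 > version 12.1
True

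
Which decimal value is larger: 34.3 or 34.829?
34.829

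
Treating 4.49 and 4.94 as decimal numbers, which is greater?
4.94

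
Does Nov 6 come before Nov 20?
Yes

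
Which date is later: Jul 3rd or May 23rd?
Jul 3rd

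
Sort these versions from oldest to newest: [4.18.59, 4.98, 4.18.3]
[4.18.3, 4.18.59, 4.98]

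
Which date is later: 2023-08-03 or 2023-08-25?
2023-08-25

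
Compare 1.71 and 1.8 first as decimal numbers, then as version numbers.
As decimals: 1.71 < 1.8. As versions: v1.71 > v1.8 (minor version 71 > 8).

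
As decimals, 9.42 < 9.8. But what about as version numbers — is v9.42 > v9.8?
True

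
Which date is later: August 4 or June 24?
August 4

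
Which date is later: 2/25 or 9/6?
9/6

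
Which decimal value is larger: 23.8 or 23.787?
23.8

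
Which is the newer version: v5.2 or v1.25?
v5.2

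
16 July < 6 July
False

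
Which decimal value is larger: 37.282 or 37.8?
37.8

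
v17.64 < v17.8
False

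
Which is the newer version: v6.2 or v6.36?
v6.36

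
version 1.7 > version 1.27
False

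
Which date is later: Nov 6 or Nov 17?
Nov 17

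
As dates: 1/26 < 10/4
True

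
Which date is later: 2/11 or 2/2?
2/11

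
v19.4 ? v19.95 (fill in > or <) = <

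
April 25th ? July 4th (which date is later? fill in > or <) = <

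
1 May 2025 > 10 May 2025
False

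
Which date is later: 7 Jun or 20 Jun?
20 Jun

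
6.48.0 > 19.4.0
False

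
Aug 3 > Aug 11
False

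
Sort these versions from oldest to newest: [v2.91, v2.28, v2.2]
[v2.2, v2.28, v2.91]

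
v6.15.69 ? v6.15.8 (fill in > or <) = >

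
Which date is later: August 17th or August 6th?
August 17th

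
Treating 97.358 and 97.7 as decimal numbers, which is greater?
97.7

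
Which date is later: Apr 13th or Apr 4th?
Apr 13th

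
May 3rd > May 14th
False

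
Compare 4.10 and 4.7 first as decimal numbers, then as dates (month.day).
As decimals: 4.10 < 4.7. As dates: 4/10 is later than 4/7 (day 10 > day 7).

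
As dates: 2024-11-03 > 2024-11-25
False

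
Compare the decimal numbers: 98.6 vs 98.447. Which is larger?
98.6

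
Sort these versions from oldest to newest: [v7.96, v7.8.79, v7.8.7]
[v7.8.7, v7.8.79, v7.96]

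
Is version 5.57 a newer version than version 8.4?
No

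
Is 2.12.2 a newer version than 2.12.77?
No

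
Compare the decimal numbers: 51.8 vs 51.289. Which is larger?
51.8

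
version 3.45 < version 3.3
False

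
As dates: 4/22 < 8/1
True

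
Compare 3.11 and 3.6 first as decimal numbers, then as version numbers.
As decimals: 3.11 < 3.6. As versions: v3.11 > v3.6 (minor version 11 > 6).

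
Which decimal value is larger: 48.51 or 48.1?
48.51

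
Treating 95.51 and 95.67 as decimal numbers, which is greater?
95.67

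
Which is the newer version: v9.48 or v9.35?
v9.48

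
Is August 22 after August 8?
Yes. Day 22 comes after day 8 in August — this is a date comparison, not a decimal one (the decimal 8.22 would be smaller than 8.8).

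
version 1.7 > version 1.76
False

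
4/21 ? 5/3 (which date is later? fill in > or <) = <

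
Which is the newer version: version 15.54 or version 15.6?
version 15.54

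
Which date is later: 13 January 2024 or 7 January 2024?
13 January 2024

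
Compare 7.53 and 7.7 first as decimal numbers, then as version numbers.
As decimals: 7.53 < 7.7. As versions: v7.53 > v7.7 (minor version 53 > 7).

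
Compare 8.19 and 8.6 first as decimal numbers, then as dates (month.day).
As decimals: 8.19 < 8.6. As dates: 8/19 is later than 8/6 (day 19 > day 6).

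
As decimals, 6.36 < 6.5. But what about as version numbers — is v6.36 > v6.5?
True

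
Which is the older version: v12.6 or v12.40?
v12.6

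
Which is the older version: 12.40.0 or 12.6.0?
12.6.0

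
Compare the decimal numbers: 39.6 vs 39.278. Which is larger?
39.6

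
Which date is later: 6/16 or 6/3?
6/16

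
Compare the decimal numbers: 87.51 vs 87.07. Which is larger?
87.51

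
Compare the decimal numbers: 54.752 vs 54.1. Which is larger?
54.752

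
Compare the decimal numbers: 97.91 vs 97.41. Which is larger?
97.91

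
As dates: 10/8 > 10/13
False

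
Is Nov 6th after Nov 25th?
No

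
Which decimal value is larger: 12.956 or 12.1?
12.956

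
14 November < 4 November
False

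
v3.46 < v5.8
True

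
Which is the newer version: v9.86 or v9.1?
v9.86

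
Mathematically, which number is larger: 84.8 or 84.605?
84.8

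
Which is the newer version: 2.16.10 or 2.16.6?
2.16.10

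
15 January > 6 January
True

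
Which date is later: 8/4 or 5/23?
8/4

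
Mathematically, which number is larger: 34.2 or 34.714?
34.714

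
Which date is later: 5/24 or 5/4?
5/24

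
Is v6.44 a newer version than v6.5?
Yes. Version numbers are compared segment by segment as integers, not as decimals: minor version 44 > 5, so v6.44 > v6.5 (even though the decimal 6.44 < 6.5).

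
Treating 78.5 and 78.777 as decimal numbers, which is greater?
78.777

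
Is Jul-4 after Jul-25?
No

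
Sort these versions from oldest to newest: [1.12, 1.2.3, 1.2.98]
[1.2.3, 1.2.98, 1.12]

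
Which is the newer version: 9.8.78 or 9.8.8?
9.8.78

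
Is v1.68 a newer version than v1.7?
Yes. Version numbers are compared segment by segment as integers, not as decimals: minor version 68 > 7, so v1.68 > v1.7 (even though the decimal 1.68 < 1.7).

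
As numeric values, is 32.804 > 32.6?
True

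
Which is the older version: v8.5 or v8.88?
v8.5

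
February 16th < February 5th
False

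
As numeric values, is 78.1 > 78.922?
False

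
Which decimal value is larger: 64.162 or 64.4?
64.4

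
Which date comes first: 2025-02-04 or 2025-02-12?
2025-02-04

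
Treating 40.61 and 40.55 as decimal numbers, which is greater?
40.61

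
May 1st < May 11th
True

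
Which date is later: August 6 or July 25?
August 6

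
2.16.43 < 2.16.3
False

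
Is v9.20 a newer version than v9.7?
Yes. Version numbers are compared segment by segment as integers, not as decimals: minor version 20 > 7, so v9.20 > v9.7 (even though the decimal 9.20 < 9.7).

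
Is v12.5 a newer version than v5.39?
Yes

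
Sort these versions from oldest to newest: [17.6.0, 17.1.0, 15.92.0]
[15.92.0, 17.1.0, 17.6.0]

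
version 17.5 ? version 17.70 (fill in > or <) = <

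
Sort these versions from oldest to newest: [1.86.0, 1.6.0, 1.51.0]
[1.6.0, 1.51.0, 1.86.0]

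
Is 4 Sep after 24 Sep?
No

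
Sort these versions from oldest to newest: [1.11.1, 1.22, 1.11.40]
[1.11.1, 1.11.40, 1.22]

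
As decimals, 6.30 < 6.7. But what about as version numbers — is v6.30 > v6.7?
True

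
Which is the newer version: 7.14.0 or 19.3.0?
19.3.0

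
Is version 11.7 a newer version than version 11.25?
No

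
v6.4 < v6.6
True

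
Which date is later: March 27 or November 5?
November 5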